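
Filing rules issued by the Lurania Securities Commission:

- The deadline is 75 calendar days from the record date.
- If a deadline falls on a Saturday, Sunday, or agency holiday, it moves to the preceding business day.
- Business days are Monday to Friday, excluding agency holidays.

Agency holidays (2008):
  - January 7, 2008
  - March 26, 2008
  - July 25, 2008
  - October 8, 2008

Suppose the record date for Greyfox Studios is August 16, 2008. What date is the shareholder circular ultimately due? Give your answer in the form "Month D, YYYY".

75 calendar days after August 16, 2008 is October 30, 2008.
October 30, 2008 is a Thursday and not a listed holiday, so it stands.
Final deadline: October 30, 2008.

October 30, 2008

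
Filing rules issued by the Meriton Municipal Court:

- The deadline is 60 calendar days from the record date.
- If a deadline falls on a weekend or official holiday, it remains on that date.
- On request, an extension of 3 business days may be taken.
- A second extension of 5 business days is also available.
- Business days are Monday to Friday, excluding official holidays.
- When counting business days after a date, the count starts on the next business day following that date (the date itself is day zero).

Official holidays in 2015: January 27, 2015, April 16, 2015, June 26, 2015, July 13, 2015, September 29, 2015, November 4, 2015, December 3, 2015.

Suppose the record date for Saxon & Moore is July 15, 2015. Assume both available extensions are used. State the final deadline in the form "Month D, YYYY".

Adding 60 calendar days to July 15, 2015 gives September 13, 2015.
September 13, 2015 is a Sunday; no weekend or holiday adjustment applies.
Counting 3 further business days from September 13, 2015 reaches September 16, 2015.
September 16, 2015 falls on a Wednesday. The rules make no weekend/holiday allowance, so it remains September 16, 2015.
Counting 5 further business days from September 16, 2015 reaches September 23, 2015.
September 23, 2015 is a Wednesday; no weekend or holiday adjustment applies.
The final due date is September 23, 2015.

September 23, 2015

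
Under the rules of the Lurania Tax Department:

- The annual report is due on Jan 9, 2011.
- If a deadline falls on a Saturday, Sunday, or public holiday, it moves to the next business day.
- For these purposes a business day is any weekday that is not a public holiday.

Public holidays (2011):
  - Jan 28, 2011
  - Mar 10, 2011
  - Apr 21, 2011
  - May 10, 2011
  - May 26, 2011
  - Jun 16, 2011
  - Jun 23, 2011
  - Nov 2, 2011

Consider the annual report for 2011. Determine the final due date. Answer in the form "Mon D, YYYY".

The statutory due date is Jan 9, 2011.
Jan 9, 2011 is a Sunday, so it moves to the next business day, Jan 10, 2011 (Monday).
Final deadline: Jan 10, 2011.

Jan 10, 2011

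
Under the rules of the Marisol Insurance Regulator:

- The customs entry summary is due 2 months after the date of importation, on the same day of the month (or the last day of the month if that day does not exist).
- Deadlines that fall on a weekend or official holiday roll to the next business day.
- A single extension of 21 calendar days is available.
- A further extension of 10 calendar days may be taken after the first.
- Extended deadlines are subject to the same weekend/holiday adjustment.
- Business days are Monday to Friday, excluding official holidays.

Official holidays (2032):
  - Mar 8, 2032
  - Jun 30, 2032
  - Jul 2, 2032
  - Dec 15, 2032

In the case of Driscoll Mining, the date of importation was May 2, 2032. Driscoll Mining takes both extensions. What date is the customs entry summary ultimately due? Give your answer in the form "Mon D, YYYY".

Aug 5, 2032

2 months from May 2, 2032 is Jul 2, 2032.
Jul 2, 2032 is a listed holiday, so it moves to the next business day, Jul 5, 2032 (Monday).
With the 21-day extension, Jul 5, 2032 becomes Jul 26, 2032.
Since Jul 26, 2032 is a Monday and not a holiday, the date is unchanged.
The 10-calendar-day extension moves the deadline from Jul 26, 2032 to Aug 5, 2032.
Aug 5, 2032 falls on a Thursday, which is a business day, so no adjustment is needed.
Deadline: Aug 5, 2032.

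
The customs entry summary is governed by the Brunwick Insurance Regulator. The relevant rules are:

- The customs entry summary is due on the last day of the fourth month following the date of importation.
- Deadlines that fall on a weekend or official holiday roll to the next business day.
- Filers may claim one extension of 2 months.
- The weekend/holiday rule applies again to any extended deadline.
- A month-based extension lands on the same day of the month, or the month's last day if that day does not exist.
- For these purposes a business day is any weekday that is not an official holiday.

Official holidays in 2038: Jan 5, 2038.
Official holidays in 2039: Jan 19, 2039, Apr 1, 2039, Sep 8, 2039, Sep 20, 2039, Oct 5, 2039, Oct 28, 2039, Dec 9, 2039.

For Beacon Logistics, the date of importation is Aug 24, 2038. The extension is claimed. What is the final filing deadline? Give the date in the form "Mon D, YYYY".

Feb 28, 2039

4 months after Aug 24, 2038 falls in December 2038; the last day of that month is Dec 31, 2038.
Since Dec 31, 2038 is a Friday and not a holiday, the date is unchanged.
Add 2 months to Dec 31, 2038: Feb 28, 2039 (day 31 does not exist in February, so the month's last day is used).
Feb 28, 2039 falls on a Monday, which is a business day, so no adjustment is needed.
The final due date is Feb 28, 2039.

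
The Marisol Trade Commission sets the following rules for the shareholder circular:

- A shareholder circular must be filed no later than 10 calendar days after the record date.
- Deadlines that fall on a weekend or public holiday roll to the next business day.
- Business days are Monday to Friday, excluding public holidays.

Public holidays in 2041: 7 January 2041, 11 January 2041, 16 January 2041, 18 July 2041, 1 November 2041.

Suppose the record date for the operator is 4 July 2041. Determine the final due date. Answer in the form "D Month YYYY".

15 July 2041

From 4 July 2041, 10 calendar days later is 14 July 2041.
Because 14 July 2041 is a Sunday, the deadline becomes 15 July 2041 (Monday).
Final deadline: 15 July 2041.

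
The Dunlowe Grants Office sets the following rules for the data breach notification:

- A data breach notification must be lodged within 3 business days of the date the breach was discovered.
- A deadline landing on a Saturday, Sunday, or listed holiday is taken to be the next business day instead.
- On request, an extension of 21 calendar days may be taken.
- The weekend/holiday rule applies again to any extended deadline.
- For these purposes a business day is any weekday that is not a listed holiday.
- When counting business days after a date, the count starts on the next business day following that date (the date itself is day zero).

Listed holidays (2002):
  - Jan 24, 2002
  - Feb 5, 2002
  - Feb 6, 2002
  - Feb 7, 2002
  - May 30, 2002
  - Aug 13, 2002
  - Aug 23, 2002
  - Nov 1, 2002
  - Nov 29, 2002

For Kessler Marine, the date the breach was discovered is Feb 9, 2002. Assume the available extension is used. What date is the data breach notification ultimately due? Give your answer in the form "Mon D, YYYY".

Mar 6, 2002

Counting 3 business days after Feb 9, 2002 (skipping weekends and listed holidays) reaches Feb 13, 2002.
Feb 13, 2002 is a Wednesday and not a listed holiday, so it stands.
The 21-calendar-day extension moves the deadline from Feb 13, 2002 to Mar 6, 2002.
Mar 6, 2002 falls on a Wednesday, which is a business day, so no adjustment is needed.
The final due date is Mar 6, 2002.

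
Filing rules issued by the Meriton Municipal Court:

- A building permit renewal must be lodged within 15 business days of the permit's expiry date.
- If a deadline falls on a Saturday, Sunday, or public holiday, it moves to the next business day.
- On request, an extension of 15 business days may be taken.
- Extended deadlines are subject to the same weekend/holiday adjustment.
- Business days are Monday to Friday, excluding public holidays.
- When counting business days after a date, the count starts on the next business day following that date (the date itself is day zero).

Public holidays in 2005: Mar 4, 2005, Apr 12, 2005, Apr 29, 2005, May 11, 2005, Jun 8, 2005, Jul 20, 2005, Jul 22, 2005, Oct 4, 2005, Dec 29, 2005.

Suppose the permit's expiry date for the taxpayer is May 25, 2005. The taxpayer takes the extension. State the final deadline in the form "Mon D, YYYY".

Jul 7, 2005

Starting the day after May 25, 2005 and counting 15 business days lands on Jun 16, 2005.
Jun 16, 2005 (Thursday) is already a business day.
The 15-business-day extension runs from Jun 16, 2005 to Jul 7, 2005.
Jul 7, 2005 (Thursday) is already a business day.
So the filing is due Jul 7, 2005.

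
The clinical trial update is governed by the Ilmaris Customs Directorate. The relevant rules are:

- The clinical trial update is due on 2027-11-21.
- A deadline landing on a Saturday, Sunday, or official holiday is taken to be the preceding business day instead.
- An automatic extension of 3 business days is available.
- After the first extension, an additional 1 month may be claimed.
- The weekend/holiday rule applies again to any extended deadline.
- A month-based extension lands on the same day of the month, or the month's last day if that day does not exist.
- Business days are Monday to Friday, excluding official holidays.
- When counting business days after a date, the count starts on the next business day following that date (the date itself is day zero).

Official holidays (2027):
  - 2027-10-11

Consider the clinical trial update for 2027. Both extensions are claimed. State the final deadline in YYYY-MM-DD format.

The stated deadline is 2027-11-21.
Because 2027-11-21 is a Sunday, the deadline becomes 2027-11-19 (Friday).
Applying the 3-business-day extension: 3 business days after 2027-11-19 is 2027-11-24.
Since 2027-11-24 is a Wednesday and not a holiday, the date is unchanged.
The 1 month extension carries 2027-11-24 to 2027-12-24.
2027-12-24 is a Friday and not a listed holiday, so it stands.
The final due date is 2027-12-24.

2027-12-24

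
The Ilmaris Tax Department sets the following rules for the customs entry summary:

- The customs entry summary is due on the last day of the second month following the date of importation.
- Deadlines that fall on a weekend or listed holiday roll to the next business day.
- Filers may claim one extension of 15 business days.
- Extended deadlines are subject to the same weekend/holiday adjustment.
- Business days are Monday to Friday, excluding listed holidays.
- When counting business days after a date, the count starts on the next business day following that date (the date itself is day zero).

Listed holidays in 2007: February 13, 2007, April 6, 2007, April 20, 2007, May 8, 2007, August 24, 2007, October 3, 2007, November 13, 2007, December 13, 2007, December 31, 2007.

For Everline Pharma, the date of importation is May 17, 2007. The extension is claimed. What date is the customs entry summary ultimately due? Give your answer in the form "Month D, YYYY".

August 21, 2007

2 months after May 17, 2007 is July 2007; that month ends on July 31, 2007.
July 31, 2007 is a Tuesday and not a listed holiday, so it stands.
Applying the 15-business-day extension: 15 business days after July 31, 2007 is August 21, 2007.
August 21, 2007 (Tuesday) is already a business day.
The final due date is August 21, 2007.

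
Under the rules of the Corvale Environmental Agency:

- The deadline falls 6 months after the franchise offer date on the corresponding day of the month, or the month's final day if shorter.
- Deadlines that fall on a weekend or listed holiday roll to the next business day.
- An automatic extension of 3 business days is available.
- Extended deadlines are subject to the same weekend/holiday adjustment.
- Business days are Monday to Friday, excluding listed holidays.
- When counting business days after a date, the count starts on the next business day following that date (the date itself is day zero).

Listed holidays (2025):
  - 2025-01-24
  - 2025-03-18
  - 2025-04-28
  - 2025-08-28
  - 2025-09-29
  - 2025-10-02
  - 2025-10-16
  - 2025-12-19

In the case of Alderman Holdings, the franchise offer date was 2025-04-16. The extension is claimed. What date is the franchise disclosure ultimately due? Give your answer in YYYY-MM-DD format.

2025-10-22

6 months after 2025-04-16, on the same day of the month, is 2025-10-16.
Because 2025-10-16 is a listed holiday, the deadline becomes 2025-10-17 (Friday).
The 3-business-day extension runs from 2025-10-17 to 2025-10-22.
2025-10-22 falls on a Wednesday, which is a business day, so no adjustment is needed.
The final due date is 2025-10-22.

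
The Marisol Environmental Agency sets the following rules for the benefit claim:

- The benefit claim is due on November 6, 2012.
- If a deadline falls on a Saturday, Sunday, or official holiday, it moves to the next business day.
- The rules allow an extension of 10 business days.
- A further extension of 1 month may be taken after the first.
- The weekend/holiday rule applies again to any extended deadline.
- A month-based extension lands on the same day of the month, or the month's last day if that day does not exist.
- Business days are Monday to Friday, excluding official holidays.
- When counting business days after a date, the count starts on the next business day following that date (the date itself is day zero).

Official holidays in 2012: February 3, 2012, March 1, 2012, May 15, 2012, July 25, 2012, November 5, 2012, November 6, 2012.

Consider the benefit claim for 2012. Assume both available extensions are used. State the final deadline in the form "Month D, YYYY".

The statutory due date is November 6, 2012.
November 6, 2012 is a listed holiday, so it moves to the next business day, November 7, 2012 (Wednesday).
The 10-business-day extension runs from November 7, 2012 to November 21, 2012.
Since November 21, 2012 is a Wednesday and not a holiday, the date is unchanged.
The 1 month extension carries November 21, 2012 to December 21, 2012.
Since December 21, 2012 is a Friday and not a holiday, the date is unchanged.
The final due date is December 21, 2012.

December 21, 2012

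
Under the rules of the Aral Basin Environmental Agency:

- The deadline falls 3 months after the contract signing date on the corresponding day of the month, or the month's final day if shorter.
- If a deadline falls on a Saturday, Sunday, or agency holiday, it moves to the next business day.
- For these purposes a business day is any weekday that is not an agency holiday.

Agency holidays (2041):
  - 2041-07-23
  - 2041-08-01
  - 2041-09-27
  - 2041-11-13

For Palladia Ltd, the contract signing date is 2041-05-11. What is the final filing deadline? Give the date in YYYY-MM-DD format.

2041-08-12

3 months after 2041-05-11, on the same day of the month, is 2041-08-11.
2041-08-11 is a Sunday, so it moves to the next business day, 2041-08-12 (Monday).
Deadline: 2041-08-12.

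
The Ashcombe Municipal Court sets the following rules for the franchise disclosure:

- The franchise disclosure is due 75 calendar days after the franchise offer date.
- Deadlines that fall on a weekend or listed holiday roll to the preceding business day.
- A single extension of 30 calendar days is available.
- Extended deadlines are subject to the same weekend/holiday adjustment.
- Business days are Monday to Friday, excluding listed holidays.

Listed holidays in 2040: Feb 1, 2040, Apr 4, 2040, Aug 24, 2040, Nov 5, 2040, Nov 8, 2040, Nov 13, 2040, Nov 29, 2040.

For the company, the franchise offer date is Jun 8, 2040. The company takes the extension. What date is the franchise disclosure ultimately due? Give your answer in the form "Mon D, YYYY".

Sep 21, 2040

75 calendar days after Jun 8, 2040 is Aug 22, 2040.
Aug 22, 2040 is a Wednesday and not a listed holiday, so it stands.
Applying the 30-calendar-day extension: Aug 22, 2040 + 30 days = Sep 21, 2040.
Sep 21, 2040 falls on a Friday, which is a business day, so no adjustment is needed.
Deadline: Sep 21, 2040.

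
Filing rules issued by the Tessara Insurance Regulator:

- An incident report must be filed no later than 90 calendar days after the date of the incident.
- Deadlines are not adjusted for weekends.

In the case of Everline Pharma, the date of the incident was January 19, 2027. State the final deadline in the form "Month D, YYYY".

April 19, 2027

Trigger date January 19, 2027 + 90 calendar days = April 19, 2027.
No adjustment is made for weekends or holidays, so April 19, 2027 stands.
The final due date is April 19, 2027.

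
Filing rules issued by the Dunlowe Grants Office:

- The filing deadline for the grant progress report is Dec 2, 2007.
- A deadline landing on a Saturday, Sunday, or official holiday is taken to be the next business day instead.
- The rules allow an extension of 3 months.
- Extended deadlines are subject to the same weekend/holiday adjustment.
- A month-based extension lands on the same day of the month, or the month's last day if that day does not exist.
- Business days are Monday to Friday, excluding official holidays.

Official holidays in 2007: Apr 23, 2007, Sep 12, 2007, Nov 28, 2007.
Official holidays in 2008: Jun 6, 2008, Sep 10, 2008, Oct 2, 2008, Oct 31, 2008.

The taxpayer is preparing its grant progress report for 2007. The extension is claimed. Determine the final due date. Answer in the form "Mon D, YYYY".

Mar 3, 2008

Start from the fixed due date, Dec 2, 2007.
Dec 2, 2007 falls on a Sunday. Rolling to the next business day gives Dec 3, 2007, a Monday.
The 3 months extension carries Dec 3, 2007 to Mar 3, 2008.
Mar 3, 2008 (Monday) is already a business day.
So the filing is due Mar 3, 2008.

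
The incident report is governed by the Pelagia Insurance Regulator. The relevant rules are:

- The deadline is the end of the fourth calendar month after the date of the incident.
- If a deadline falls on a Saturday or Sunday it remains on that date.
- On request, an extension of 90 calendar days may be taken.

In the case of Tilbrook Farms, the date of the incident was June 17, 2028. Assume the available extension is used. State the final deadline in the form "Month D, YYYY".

4 months after June 17, 2028 is October 2028; that month ends on October 31, 2028.
October 31, 2028 is a Tuesday; no weekend or holiday adjustment applies.
Applying the 90-calendar-day extension: October 31, 2028 + 90 days = January 29, 2029.
January 29, 2029 is a Monday; no weekend or holiday adjustment applies.
The final due date is January 29, 2029.

January 29, 2029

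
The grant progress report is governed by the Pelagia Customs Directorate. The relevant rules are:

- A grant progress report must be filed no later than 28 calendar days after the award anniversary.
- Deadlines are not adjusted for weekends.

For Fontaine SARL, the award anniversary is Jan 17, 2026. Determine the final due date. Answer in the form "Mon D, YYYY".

28 calendar days after Jan 17, 2026 is Feb 14, 2026.
No adjustment is made for weekends or holidays, so Feb 14, 2026 stands.
Final deadline: Feb 14, 2026.

Feb 14, 2026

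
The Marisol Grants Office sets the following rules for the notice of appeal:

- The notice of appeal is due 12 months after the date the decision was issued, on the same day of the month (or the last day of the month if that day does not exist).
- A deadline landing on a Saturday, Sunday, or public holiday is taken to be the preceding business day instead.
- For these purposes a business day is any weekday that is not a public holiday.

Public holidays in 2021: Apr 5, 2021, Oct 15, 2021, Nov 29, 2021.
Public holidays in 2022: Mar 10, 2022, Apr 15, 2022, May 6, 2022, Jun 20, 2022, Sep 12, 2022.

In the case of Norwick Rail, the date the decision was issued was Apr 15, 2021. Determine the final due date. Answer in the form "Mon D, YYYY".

Apr 14, 2022

Moving 12 months forward from Apr 15, 2021 on the corresponding day gives Apr 15, 2022.
Apr 15, 2022 is a listed holiday, so it moves to the preceding business day, Apr 14, 2022 (Thursday).
The final due date is Apr 14, 2022.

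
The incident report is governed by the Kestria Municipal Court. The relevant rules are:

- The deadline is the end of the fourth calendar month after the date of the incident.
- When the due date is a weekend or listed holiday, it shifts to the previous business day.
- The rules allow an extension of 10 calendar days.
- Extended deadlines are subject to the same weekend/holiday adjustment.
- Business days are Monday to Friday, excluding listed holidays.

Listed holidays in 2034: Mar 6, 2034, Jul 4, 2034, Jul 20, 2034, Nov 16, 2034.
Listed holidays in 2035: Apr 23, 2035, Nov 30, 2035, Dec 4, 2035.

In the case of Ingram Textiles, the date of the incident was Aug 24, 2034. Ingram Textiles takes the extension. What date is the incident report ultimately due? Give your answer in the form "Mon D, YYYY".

Jan 8, 2035

4 months after Aug 24, 2034 falls in December 2034; the last day of that month is Dec 31, 2034.
Because Dec 31, 2034 is a Sunday, the deadline becomes Dec 29, 2034 (Friday).
With the 10-day extension, Dec 29, 2034 becomes Jan 8, 2035.
Jan 8, 2035 is a Monday and not a listed holiday, so it stands.
The final due date is Jan 8, 2035.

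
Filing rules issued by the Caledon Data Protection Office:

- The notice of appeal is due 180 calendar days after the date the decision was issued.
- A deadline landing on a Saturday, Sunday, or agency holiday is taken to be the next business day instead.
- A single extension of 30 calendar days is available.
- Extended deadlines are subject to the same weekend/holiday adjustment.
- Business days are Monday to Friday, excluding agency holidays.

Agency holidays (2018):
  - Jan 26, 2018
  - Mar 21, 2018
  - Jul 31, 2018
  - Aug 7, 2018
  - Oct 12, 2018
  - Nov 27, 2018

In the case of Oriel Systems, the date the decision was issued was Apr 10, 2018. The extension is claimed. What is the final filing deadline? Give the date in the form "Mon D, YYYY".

Adding 180 calendar days to Apr 10, 2018 gives Oct 7, 2018.
Because Oct 7, 2018 is a Sunday, the deadline becomes Oct 8, 2018 (Monday).
The 30-calendar-day extension moves the deadline from Oct 8, 2018 to Nov 7, 2018.
Nov 7, 2018 is a Wednesday and not a listed holiday, so it stands.
The final due date is Nov 7, 2018.

Nov 7, 2018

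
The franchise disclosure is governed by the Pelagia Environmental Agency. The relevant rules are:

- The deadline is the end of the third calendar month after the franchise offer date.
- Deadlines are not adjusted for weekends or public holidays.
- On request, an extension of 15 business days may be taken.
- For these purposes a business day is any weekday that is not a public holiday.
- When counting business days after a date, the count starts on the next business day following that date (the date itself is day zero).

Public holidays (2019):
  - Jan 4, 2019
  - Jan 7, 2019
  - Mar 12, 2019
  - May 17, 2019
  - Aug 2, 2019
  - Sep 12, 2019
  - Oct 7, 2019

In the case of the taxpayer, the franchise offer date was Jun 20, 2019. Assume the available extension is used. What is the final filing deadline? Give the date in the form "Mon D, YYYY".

3 months after Jun 20, 2019 falls in September 2019; the last day of that month is Sep 30, 2019.
Sep 30, 2019 is a Monday; no weekend or holiday adjustment applies.
Counting 15 further business days from Sep 30, 2019 reaches Oct 22, 2019.
Oct 22, 2019 falls on a Tuesday. The rules make no weekend/holiday allowance, so it remains Oct 22, 2019.
Final deadline: Oct 22, 2019.

Oct 22, 2019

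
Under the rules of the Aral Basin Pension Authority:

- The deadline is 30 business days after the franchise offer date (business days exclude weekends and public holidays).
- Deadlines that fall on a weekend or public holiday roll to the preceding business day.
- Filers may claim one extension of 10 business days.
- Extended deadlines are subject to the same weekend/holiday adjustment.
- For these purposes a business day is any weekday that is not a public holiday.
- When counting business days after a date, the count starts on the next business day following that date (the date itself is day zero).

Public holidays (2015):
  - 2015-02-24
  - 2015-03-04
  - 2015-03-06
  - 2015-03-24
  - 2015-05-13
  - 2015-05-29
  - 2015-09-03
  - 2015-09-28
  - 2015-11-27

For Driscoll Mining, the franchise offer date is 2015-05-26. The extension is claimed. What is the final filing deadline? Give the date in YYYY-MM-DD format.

2015-07-22

Starting the day after 2015-05-26 and counting 30 business days lands on 2015-07-08.
2015-07-08 (Wednesday) is already a business day.
Applying the 10-business-day extension: 10 business days after 2015-07-08 is 2015-07-22.
Since 2015-07-22 is a Wednesday and not a holiday, the date is unchanged.
The final due date is 2015-07-22.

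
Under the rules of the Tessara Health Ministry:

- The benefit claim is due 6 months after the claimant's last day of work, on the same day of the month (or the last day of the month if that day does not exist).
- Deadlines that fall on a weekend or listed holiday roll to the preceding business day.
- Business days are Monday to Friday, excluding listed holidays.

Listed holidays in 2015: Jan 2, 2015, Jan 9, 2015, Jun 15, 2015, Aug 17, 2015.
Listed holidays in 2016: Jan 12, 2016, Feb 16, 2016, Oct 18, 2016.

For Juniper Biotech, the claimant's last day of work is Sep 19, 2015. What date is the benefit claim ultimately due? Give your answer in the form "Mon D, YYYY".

Moving 6 months forward from Sep 19, 2015 on the corresponding day gives Mar 19, 2016.
Mar 19, 2016 is a Saturday, so it moves to the preceding business day, Mar 18, 2016 (Friday).
Deadline: Mar 18, 2016.

Mar 18, 2016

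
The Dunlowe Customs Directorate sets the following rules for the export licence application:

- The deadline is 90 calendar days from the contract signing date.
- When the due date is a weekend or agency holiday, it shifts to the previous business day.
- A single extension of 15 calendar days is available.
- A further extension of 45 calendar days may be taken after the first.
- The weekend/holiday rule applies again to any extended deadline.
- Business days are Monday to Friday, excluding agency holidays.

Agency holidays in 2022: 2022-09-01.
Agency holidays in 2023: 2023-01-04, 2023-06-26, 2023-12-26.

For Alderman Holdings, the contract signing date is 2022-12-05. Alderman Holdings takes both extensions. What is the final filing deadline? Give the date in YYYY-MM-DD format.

Trigger date 2022-12-05 + 90 calendar days = 2023-03-05.
2023-03-05 is a Sunday; the preceding business day is 2023-03-03 (Friday).
Add the 15 calendar-day extension to 2023-03-03: 2023-03-18.
Because 2023-03-18 is a Saturday, the deadline becomes 2023-03-17 (Friday).
The 45-calendar-day extension moves the deadline from 2023-03-17 to 2023-05-01.
2023-05-01 is a Monday and not a listed holiday, so it stands.
So the filing is due 2023-05-01.

2023-05-01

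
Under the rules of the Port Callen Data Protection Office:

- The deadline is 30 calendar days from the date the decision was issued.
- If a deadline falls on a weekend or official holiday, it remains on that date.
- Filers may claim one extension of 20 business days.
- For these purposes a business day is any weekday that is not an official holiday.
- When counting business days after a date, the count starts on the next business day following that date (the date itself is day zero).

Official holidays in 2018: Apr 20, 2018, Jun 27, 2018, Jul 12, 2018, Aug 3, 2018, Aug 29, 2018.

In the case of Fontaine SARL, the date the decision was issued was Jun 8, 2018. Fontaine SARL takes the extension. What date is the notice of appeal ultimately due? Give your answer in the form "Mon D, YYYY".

Trigger date Jun 8, 2018 + 30 calendar days = Jul 8, 2018.
Jul 8, 2018 falls on a Sunday. The rules make no weekend/holiday allowance, so it remains Jul 8, 2018.
The 20-business-day extension runs from Jul 8, 2018 to Aug 7, 2018.
No adjustment is made for weekends or holidays, so Aug 7, 2018 stands.
Final deadline: Aug 7, 2018.

Aug 7, 2018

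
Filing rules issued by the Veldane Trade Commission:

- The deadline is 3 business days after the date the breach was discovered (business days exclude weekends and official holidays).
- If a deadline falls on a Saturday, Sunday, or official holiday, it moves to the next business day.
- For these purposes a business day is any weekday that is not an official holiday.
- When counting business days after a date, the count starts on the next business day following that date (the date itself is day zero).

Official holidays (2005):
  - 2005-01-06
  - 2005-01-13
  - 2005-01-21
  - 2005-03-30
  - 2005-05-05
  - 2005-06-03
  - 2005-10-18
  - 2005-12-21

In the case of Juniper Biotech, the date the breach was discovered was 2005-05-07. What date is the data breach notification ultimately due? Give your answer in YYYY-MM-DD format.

2005-05-11

Counting 3 business days after 2005-05-07 (skipping weekends and listed holidays) reaches 2005-05-11.
2005-05-11 is a Wednesday and not a listed holiday, so it stands.
Deadline: 2005-05-11.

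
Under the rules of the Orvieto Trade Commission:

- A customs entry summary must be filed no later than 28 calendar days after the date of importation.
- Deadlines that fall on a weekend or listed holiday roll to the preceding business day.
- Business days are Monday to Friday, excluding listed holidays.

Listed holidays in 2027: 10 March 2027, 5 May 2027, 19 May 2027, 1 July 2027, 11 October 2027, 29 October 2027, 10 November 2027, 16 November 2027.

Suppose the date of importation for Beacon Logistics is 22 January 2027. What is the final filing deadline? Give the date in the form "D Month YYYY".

28 calendar days after 22 January 2027 is 19 February 2027.
19 February 2027 falls on a Friday, which is a business day, so no adjustment is needed.
The final due date is 19 February 2027.

19 February 2027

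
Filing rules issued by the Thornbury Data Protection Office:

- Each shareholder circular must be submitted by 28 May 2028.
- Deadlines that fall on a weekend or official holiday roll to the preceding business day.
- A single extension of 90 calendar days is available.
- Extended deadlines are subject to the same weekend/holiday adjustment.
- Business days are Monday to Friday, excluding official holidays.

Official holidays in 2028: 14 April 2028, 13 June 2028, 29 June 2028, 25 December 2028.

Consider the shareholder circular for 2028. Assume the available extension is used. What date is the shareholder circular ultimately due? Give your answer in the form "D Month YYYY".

The statutory due date is 28 May 2028.
28 May 2028 is a Sunday; the preceding business day is 26 May 2028 (Friday).
With the 90-day extension, 26 May 2028 becomes 24 August 2028.
24 August 2028 falls on a Thursday, which is a business day, so no adjustment is needed.
The final due date is 24 August 2028.

24 August 2028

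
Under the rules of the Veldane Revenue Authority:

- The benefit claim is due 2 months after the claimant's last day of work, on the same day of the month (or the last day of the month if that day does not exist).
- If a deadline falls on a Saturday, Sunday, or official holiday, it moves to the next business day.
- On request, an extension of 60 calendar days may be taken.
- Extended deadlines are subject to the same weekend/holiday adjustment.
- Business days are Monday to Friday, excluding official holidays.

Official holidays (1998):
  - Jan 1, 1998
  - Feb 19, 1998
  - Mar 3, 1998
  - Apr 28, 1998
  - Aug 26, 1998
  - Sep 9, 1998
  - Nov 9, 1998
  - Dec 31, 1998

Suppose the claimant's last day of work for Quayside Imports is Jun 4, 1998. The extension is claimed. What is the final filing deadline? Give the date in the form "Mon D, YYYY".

Moving 2 months forward from Jun 4, 1998 on the corresponding day gives Aug 4, 1998.
Since Aug 4, 1998 is a Tuesday and not a holiday, the date is unchanged.
The 60-calendar-day extension moves the deadline from Aug 4, 1998 to Oct 3, 1998.
Oct 3, 1998 falls on a Saturday. Rolling to the next business day gives Oct 5, 1998, a Monday.
Deadline: Oct 5, 1998.

Oct 5, 1998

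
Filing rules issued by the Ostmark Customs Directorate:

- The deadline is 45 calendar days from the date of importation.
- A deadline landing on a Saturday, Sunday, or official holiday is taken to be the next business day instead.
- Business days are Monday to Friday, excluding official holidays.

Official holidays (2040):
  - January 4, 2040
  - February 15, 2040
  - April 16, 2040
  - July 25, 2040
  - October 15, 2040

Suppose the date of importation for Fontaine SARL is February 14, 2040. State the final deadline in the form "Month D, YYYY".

March 30, 2040

Adding 45 calendar days to February 14, 2040 gives March 30, 2040.
Since March 30, 2040 is a Friday and not a holiday, the date is unchanged.
The final due date is March 30, 2040.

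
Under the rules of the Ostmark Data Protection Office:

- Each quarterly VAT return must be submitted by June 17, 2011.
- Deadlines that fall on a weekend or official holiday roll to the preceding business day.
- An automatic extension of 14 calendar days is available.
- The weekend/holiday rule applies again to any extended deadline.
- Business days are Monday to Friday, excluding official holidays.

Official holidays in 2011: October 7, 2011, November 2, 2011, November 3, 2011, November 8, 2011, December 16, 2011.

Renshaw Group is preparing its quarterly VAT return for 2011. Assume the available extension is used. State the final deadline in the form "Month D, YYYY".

The statutory due date is June 17, 2011.
June 17, 2011 (Friday) is already a business day.
With the 14-day extension, June 17, 2011 becomes July 1, 2011.
July 1, 2011 falls on a Friday, which is a business day, so no adjustment is needed.
So the filing is due July 1, 2011.

July 1, 2011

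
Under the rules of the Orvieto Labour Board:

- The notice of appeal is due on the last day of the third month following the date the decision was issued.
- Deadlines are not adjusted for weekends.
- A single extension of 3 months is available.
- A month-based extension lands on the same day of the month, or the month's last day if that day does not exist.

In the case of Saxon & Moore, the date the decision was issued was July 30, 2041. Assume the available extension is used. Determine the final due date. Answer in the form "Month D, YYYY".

January 31, 2042

3 months after July 30, 2041 falls in October 2041; the last day of that month is October 31, 2041.
No adjustment is made for weekends or holidays, so October 31, 2041 stands.
Add 3 months to October 31, 2041: January 31, 2042.
January 31, 2042 is a Friday; no weekend or holiday adjustment applies.
Final deadline: January 31, 2042.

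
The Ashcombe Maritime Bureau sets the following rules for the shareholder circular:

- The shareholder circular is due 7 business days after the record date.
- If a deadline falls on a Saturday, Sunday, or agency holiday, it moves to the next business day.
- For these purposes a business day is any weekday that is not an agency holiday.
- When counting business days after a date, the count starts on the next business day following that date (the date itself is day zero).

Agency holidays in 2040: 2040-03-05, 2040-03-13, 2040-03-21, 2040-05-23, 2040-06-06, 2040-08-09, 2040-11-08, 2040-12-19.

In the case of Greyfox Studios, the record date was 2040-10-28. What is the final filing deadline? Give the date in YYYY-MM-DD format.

Starting the day after 2040-10-28 and counting 7 business days lands on 2040-11-06.
Since 2040-11-06 is a Tuesday and not a holiday, the date is unchanged.
The final due date is 2040-11-06.

2040-11-06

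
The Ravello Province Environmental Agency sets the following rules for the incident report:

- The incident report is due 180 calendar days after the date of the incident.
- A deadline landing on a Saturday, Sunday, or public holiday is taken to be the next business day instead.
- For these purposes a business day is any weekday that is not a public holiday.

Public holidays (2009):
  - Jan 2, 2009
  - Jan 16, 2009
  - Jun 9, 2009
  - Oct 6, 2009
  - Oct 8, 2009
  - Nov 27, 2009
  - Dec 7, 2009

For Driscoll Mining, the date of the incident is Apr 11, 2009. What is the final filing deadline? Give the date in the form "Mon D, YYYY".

From Apr 11, 2009, 180 calendar days later is Oct 8, 2009.
Oct 8, 2009 is a listed holiday, so it moves to the next business day, Oct 9, 2009 (Friday).
So the filing is due Oct 9, 2009.

Oct 9, 2009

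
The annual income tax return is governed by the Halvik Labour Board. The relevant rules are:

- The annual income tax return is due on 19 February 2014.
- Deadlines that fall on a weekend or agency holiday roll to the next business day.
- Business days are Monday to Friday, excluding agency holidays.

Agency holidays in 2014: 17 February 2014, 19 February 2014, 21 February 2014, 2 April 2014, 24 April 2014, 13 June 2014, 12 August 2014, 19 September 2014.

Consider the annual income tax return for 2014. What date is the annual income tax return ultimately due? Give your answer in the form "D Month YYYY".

Start from the fixed due date, 19 February 2014.
19 February 2014 is a listed holiday, so it moves to the next business day, 20 February 2014 (Thursday).
So the filing is due 20 February 2014.

20 February 2014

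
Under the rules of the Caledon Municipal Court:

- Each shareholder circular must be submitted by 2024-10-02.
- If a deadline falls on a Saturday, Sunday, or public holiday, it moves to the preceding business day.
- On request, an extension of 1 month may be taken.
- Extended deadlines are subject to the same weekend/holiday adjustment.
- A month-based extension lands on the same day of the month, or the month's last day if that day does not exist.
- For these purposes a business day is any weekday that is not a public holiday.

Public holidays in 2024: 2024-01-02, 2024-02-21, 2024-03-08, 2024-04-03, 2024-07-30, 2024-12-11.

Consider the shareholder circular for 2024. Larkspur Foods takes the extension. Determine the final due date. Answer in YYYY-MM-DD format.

2024-11-01

The statutory due date is 2024-10-02.
Since 2024-10-02 is a Wednesday and not a holiday, the date is unchanged.
Applying the 1 month extension: 1 month after 2024-10-02 is 2024-11-02.
2024-11-02 falls on a Saturday. Rolling to the preceding business day gives 2024-11-01, a Friday.
Final deadline: 2024-11-01.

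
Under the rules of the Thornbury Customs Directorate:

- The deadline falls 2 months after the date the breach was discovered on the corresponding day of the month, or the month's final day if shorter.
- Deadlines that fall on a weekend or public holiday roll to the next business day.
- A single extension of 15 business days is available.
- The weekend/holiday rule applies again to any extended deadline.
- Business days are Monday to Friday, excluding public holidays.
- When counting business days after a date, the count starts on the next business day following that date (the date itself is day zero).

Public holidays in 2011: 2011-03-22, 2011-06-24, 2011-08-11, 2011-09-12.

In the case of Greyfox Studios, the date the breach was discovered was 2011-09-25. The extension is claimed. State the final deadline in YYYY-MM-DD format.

2011-12-16

2 months from 2011-09-25 is 2011-11-25.
2011-11-25 (Friday) is already a business day.
Counting 15 further business days from 2011-11-25 reaches 2011-12-16.
Since 2011-12-16 is a Friday and not a holiday, the date is unchanged.
Final deadline: 2011-12-16.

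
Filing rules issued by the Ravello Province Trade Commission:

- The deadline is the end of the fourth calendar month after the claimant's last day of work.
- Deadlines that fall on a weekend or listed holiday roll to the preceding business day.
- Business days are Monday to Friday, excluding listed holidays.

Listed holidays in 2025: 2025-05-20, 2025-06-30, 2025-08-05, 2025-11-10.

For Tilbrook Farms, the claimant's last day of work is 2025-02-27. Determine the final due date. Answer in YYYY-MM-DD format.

2025-06-27

4 months after 2025-02-27 is June 2025; that month ends on 2025-06-30.
2025-06-30 falls on a listed holiday. Rolling to the preceding business day gives 2025-06-27, a Friday.
The final due date is 2025-06-27.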